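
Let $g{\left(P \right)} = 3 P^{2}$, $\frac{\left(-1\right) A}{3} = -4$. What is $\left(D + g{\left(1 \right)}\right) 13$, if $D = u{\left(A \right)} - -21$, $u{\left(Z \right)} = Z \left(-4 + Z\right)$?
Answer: $1560$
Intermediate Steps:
$A = 12$ ($A = \left(-3\right) \left(-4\right) = 12$)
$D = 117$ ($D = 12 \left(-4 + 12\right) - -21 = 12 \cdot 8 + 21 = 96 + 21 = 117$)
$\left(D + g{\left(1 \right)}\right) 13 = \left(117 + 3 \cdot 1^{2}\right) 13 = \left(117 + 3 \cdot 1\right) 13 = \left(117 + 3\right) 13 = 120 \cdot 13 = 1560$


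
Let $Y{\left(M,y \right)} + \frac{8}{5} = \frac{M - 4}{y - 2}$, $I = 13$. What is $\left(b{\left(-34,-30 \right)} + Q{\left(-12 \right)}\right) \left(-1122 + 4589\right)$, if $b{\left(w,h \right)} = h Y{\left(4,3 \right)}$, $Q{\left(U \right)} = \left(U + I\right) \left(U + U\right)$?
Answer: $83208$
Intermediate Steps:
$Y{\left(M,y \right)} = - \frac{8}{5} + \frac{-4 + M}{-2 + y}$ ($Y{\left(M,y \right)} = - \frac{8}{5} + \frac{M - 4}{y - 2} = - \frac{8}{5} + \frac{-4 + M}{-2 + y}$)
$Q{\left(U \right)} = 2 U \left(13 + U\right)$ ($Q{\left(U \right)} = \left(U + 13\right) \left(U + U\right) = \left(13 + U\right) 2 U = 2 U \left(13 + U\right)$)
$b{\left(w,h \right)} = - \frac{8 h}{5}$ ($b{\left(w,h \right)} = h \frac{-4 - 24 + 5 \cdot 4}{5 \left(-2 + 3\right)} = h \frac{-4 - 24 + 20}{5 \cdot 1} = h \frac{1}{5} \cdot 1 \left(-8\right) = h \left(- \frac{8}{5}\right) = - \frac{8 h}{5}$)
$\left(b{\left(-34,-30 \right)} + Q{\left(-12 \right)}\right) \left(-1122 + 4589\right) = \left(\left(- \frac{8}{5}\right) \left(-30\right) + 2 \left(-12\right) \left(13 - 12\right)\right) \left(-1122 + 4589\right) = \left(48 + 2 \left(-12\right) 1\right) 3467 = \left(48 - 24\right) 3467 = 24 \cdot 3467 = 83208$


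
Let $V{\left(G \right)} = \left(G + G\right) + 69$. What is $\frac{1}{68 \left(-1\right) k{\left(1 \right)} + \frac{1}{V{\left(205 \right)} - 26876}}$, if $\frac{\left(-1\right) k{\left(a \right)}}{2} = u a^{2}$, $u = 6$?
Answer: $\frac{26397}{21539951} \approx 0.0012255$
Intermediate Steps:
$k{\left(a \right)} = - 12 a^{2}$ ($k{\left(a \right)} = - 2 \cdot 6 a^{2} = - 12 a^{2}$)
$V{\left(G \right)} = 69 + 2 G$ ($V{\left(G \right)} = 2 G + 69 = 69 + 2 G$)
$\frac{1}{68 \left(-1\right) k{\left(1 \right)} + \frac{1}{V{\left(205 \right)} - 26876}} = \frac{1}{68 \left(-1\right) \left(- 12 \cdot 1^{2}\right) + \frac{1}{\left(69 + 2 \cdot 205\right) - 26876}} = \frac{1}{- 68 \left(\left(-12\right) 1\right) + \frac{1}{\left(69 + 410\right) - 26876}} = \frac{1}{\left(-68\right) \left(-12\right) + \frac{1}{479 - 26876}} = \frac{1}{816 + \frac{1}{-26397}} = \frac{1}{816 - \frac{1}{26397}} = \frac{1}{\frac{21539951}{26397}} = \frac{26397}{21539951}$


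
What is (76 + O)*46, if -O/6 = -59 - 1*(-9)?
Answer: 17296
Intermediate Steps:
O = 300 (O = -6*(-59 - 1*(-9)) = -6*(-59 + 9) = -6*(-50) = 300)
(76 + O)*46 = (76 + 300)*46 = 376*46 = 17296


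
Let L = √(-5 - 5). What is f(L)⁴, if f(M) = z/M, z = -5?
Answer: 25/4 ≈ 6.2500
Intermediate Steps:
L = I*√10 (L = √(-10) = I*√10 ≈ 3.1623*I)
f(M) = -5/M
f(L)⁴ = (-5*(-I*√10/10))⁴ = (-(-1)*I*√10/2)⁴ = (I*√10/2)⁴ = 25/4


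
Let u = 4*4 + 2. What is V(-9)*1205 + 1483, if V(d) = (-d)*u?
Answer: 196693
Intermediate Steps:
u = 18 (u = 16 + 2 = 18)
V(d) = -18*d (V(d) = -d*18 = -18*d)
V(-9)*1205 + 1483 = -18*(-9)*1205 + 1483 = 162*1205 + 1483 = 195210 + 1483 = 196693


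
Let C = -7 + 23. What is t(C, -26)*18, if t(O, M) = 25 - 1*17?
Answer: 144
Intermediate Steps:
C = 16
t(O, M) = 8 (t(O, M) = 25 - 17 = 8)
t(C, -26)*18 = 8*18 = 144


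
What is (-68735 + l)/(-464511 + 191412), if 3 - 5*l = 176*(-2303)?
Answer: -20552/455165 ≈ -0.045153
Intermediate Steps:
l = 405331/5 (l = ⅗ - 176*(-2303)/5 = ⅗ - ⅕*(-405328) = ⅗ + 405328/5 = 405331/5 ≈ 81066.)
(-68735 + l)/(-464511 + 191412) = (-68735 + 405331/5)/(-464511 + 191412) = (61656/5)/(-273099) = (61656/5)*(-1/273099) = -20552/455165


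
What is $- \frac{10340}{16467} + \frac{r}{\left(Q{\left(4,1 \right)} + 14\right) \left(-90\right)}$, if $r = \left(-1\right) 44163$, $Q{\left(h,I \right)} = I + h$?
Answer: $\frac{7167179}{284430} \approx 25.198$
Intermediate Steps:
$r = -44163$
$- \frac{10340}{16467} + \frac{r}{\left(Q{\left(4,1 \right)} + 14\right) \left(-90\right)} = - \frac{10340}{16467} - \frac{44163}{\left(\left(1 + 4\right) + 14\right) \left(-90\right)} = \left(-10340\right) \frac{1}{16467} - \frac{44163}{\left(5 + 14\right) \left(-90\right)} = - \frac{940}{1497} - \frac{44163}{19 \left(-90\right)} = - \frac{940}{1497} - \frac{44163}{-1710} = - \frac{940}{1497} - - \frac{4907}{190} = - \frac{940}{1497} + \frac{4907}{190} = \frac{7167179}{284430}$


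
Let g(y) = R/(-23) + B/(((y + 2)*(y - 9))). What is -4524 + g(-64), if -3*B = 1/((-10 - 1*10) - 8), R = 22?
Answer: -39567269593/8744232 ≈ -4525.0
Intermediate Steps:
B = 1/84 (B = -1/(3*((-10 - 1*10) - 8)) = -1/(3*((-10 - 10) - 8)) = -1/(3*(-20 - 8)) = -1/3/(-28) = -1/3*(-1/28) = 1/84 ≈ 0.011905)
g(y) = -22/23 + 1/(84*(-9 + y)*(2 + y)) (g(y) = 22/(-23) + 1/(84*(((y + 2)*(y - 9)))) = 22*(-1/23) + 1/(84*(((2 + y)*(-9 + y)))) = -22/23 + 1/(84*(((-9 + y)*(2 + y)))) = -22/23 + (1/((-9 + y)*(2 + y)))/84 = -22/23 + 1/(84*(-9 + y)*(2 + y)))
-4524 + g(-64) = -4524 + (-33287 - 12936*(-64) + 1848*(-64)**2)/(1932*(18 - 1*(-64)**2 + 7*(-64))) = -4524 + (-33287 + 827904 + 1848*4096)/(1932*(18 - 1*4096 - 448)) = -4524 + (-33287 + 827904 + 7569408)/(1932*(18 - 4096 - 448)) = -4524 + (1/1932)*8364025/(-4526) = -4524 + (1/1932)*(-1/4526)*8364025 = -4524 - 8364025/8744232 = -39567269593/8744232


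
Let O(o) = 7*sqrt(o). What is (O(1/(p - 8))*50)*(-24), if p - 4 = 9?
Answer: -1680*sqrt(5) ≈ -3756.6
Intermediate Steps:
p = 13 (p = 4 + 9 = 13)
(O(1/(p - 8))*50)*(-24) = ((7*sqrt(1/(13 - 8)))*50)*(-24) = ((7*sqrt(1/5))*50)*(-24) = ((7*(sqrt(5)/5))*50)*(-24) = ((7*sqrt(5)/5)*50)*(-24) = (70*sqrt(5))*(-24) = -1680*sqrt(5)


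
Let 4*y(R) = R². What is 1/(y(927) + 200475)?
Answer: 4/1661229 ≈ 2.4079e-6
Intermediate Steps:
y(R) = R²/4
1/(y(927) + 200475) = 1/((¼)*927² + 200475) = 1/((¼)*859329 + 200475) = 1/(859329/4 + 200475) = 1/(1661229/4) = 4/1661229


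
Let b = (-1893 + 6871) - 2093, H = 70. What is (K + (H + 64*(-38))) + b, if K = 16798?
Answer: 17321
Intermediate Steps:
b = 2885 (b = 4978 - 2093 = 2885)
(K + (H + 64*(-38))) + b = (16798 + (70 + 64*(-38))) + 2885 = (16798 + (70 - 2432)) + 2885 = (16798 - 2362) + 2885 = 14436 + 2885 = 17321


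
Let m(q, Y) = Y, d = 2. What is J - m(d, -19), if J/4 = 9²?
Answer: 343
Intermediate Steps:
J = 324 (J = 4*9² = 4*81 = 324)
J - m(d, -19) = 324 - 1*(-19) = 324 + 19 = 343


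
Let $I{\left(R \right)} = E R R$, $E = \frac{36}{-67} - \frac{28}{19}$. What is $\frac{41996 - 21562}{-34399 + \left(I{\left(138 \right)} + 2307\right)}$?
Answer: $- \frac{13006241}{44802878} \approx -0.2903$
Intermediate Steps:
$E = - \frac{2560}{1273}$ ($E = 36 \left(- \frac{1}{67}\right) - \frac{28}{19} = - \frac{36}{67} - \frac{28}{19} = - \frac{2560}{1273} \approx -2.011$)
$I{\left(R \right)} = - \frac{2560 R^{2}}{1273}$ ($I{\left(R \right)} = - \frac{2560 R}{1273} R = - \frac{2560 R^{2}}{1273}$)
$\frac{41996 - 21562}{-34399 + \left(I{\left(138 \right)} + 2307\right)} = \frac{41996 - 21562}{-34399 + \left(- \frac{2560 \cdot 138^{2}}{1273} + 2307\right)} = \frac{20434}{-34399 + \left(\left(- \frac{2560}{1273}\right) 19044 + 2307\right)} = \frac{20434}{-34399 + \left(- \frac{48752640}{1273} + 2307\right)} = \frac{20434}{-34399 - \frac{45815829}{1273}} = \frac{20434}{- \frac{89605756}{1273}} = 20434 \left(- \frac{1273}{89605756}\right) = - \frac{13006241}{44802878}$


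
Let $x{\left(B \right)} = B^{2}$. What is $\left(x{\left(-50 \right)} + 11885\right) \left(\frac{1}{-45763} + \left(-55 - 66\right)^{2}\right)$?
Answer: $\frac{9638181339570}{45763} \approx 2.1061 \cdot 10^{8}$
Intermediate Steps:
$\left(x{\left(-50 \right)} + 11885\right) \left(\frac{1}{-45763} + \left(-55 - 66\right)^{2}\right) = \left(\left(-50\right)^{2} + 11885\right) \left(\frac{1}{-45763} + \left(-55 - 66\right)^{2}\right) = \left(2500 + 11885\right) \left(- \frac{1}{45763} + \left(-121\right)^{2}\right) = 14385 \left(- \frac{1}{45763} + 14641\right) = 14385 \cdot \frac{670016082}{45763} = \frac{9638181339570}{45763}$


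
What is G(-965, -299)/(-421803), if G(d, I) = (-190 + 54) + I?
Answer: 145/140601 ≈ 0.0010313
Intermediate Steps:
G(d, I) = -136 + I
G(-965, -299)/(-421803) = (-136 - 299)/(-421803) = -435*(-1/421803) = 145/140601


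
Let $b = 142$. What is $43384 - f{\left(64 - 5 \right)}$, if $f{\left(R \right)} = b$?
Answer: $43242$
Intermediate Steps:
$f{\left(R \right)} = 142$
$43384 - f{\left(64 - 5 \right)} = 43384 - 142 = 43242$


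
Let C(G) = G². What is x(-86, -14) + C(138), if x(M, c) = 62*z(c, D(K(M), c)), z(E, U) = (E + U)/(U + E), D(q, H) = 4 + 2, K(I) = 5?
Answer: 19106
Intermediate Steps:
D(q, H) = 6
z(E, U) = 1 (z(E, U) = (E + U)/(E + U) = 1)
x(M, c) = 62 (x(M, c) = 62*1 = 62)
x(-86, -14) + C(138) = 62 + 138² = 62 + 19044 = 19106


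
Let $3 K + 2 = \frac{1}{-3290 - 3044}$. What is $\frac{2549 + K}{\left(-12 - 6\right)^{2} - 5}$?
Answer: $\frac{16141143}{2020546} \approx 7.9885$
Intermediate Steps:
$K = - \frac{4223}{6334}$ ($K = - \frac{2}{3} + \frac{1}{3 \left(-3290 - 3044\right)} = - \frac{2}{3} + \frac{1}{3 \left(-6334\right)} = - \frac{2}{3} + \frac{1}{3} \left(- \frac{1}{6334}\right) = - \frac{2}{3} - \frac{1}{19002} = - \frac{4223}{6334} \approx -0.66672$)
$\frac{2549 + K}{\left(-12 - 6\right)^{2} - 5} = \frac{2549 - \frac{4223}{6334}}{\left(-12 - 6\right)^{2} - 5} = \frac{16141143}{6334 \left(\left(-18\right)^{2} - 5\right)} = \frac{16141143}{6334 \left(324 - 5\right)} = \frac{16141143}{6334 \cdot 319} = \frac{16141143}{6334} \cdot \frac{1}{319} = \frac{16141143}{2020546}$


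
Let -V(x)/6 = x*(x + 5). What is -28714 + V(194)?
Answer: -260350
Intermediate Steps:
V(x) = -6*x*(5 + x) (V(x) = -6*x*(x + 5) = -6*x*(5 + x))
-28714 + V(194) = -28714 - 6*194*(5 + 194) = -28714 - 6*194*199 = -28714 - 231636 = -260350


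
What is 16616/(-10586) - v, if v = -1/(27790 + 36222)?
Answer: -7937409/5056948 ≈ -1.5696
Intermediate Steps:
v = -1/64012 ≈ -1.5622e-5
16616/(-10586) - v = 16616/(-10586) - 1*(-1/64012) = 16616*(-1/10586) + 1/64012 = -124/79 + 1/64012 = -7937409/5056948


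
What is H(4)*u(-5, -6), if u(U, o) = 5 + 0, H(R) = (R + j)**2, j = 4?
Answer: 320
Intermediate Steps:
H(R) = (4 + R)**2 (H(R) = (R + 4)**2 = (4 + R)**2)
u(U, o) = 5
H(4)*u(-5, -6) = (4 + 4)**2*5 = 8**2*5 = 64*5 = 320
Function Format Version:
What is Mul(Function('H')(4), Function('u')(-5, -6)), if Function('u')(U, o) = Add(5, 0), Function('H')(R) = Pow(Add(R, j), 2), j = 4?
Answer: 320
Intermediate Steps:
Function('H')(R) = Pow(Add(4, R), 2) (Function('H')(R) = Pow(Add(R, 4), 2) = Pow(Add(4, R), 2))
Function('u')(U, o) = 5
Mul(Function('H')(4), Function('u')(-5, -6)) = Mul(Pow(Add(4, 4), 2), 5) = Mul(Pow(8, 2), 5) = Mul(64, 5) = 320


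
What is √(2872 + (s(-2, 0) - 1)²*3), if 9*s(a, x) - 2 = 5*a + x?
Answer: √233499/9 ≈ 53.691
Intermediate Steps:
s(a, x) = 2/9 + x/9 + 5*a/9 (s(a, x) = 2/9 + (5*a + x)/9 = 2/9 + (x + 5*a)/9 = 2/9 + (x/9 + 5*a/9) = 2/9 + x/9 + 5*a/9)
√(2872 + (s(-2, 0) - 1)²*3) = √(2872 + ((2/9 + (⅑)*0 + (5/9)*(-2)) - 1)²*3) = √(2872 + ((2/9 + 0 - 10/9) - 1)²*3) = √(2872 + (-8/9 - 1)²*3) = √(2872 + (-17/9)²*3) = √(2872 + (289/81)*3) = √(2872 + 289/27) = √(77833/27) = √233499/9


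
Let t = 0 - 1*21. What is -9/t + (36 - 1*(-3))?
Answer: 276/7 ≈ 39.429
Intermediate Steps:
t = -21 (t = 0 - 21 = -21)
-9/t + (36 - 1*(-3)) = -9/(-21) + (36 - 1*(-3)) = -9*(-1/21) + (36 + 3) = 3/7 + 39 = 276/7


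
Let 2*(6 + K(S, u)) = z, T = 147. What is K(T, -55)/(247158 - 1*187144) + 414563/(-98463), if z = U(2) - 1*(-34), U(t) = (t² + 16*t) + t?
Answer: -12438314996/2954579241 ≈ -4.2098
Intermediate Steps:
U(t) = t² + 17*t
z = 72 (z = 2*(17 + 2) - 1*(-34) = 2*19 + 34 = 38 + 34 = 72)
K(S, u) = 30 (K(S, u) = -6 + (½)*72 = -6 + 36 = 30)
K(T, -55)/(247158 - 1*187144) + 414563/(-98463) = 30/(247158 - 1*187144) + 414563/(-98463) = 30/(247158 - 187144) + 414563*(-1/98463) = 30/60014 - 414563/98463 = 30*(1/60014) - 414563/98463 = 15/30007 - 414563/98463 = -12438314996/2954579241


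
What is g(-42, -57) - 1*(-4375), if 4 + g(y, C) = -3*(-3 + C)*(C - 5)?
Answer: -6789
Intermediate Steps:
g(y, C) = -4 - 3*(-5 + C)*(-3 + C) (g(y, C) = -4 - 3*(-3 + C)*(C - 5) = -4 - 3*(-3 + C)*(-5 + C) = -4 - 3*(-5 + C)*(-3 + C))
g(-42, -57) - 1*(-4375) = (-49 - 3*(-57)² + 24*(-57)) - 1*(-4375) = (-49 - 3*3249 - 1368) + 4375 = (-49 - 9747 - 1368) + 4375 = -11164 + 4375 = -6789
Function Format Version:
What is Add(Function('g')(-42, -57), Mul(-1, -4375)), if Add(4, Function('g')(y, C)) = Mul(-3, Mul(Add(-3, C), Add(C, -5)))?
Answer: -6789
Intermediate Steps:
Function('g')(y, C) = Add(-4, Mul(-3, Add(-5, C), Add(-3, C))) (Function('g')(y, C) = Add(-4, Mul(-3, Mul(Add(-3, C), Add(C, -5)))) = Add(-4, Mul(-3, Mul(Add(-3, C), Add(-5, C)))) = Add(-4, Mul(-3, Mul(Add(-5, C), Add(-3, C)))) = Add(-4, Mul(-3, Add(-5, C), Add(-3, C))))
Add(Function('g')(-42, -57), Mul(-1, -4375)) = Add(Add(-49, Mul(-3, Pow(-57, 2)), Mul(24, -57)), Mul(-1, -4375)) = Add(Add(-49, Mul(-3, 3249), -1368), 4375) = Add(Add(-49, -9747, -1368), 4375) = Add(-11164, 4375) = -6789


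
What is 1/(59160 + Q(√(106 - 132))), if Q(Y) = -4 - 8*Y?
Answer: 14789/874858500 + I*√26/437429250 ≈ 1.6904e-5 + 1.1657e-8*I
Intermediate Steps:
1/(59160 + Q(√(106 - 132))) = 1/(59160 + (-4 - 8*√(106 - 132))) = 1/(59160 + (-4 - 8*I*√26)) = 1/(59156 - 8*I*√26)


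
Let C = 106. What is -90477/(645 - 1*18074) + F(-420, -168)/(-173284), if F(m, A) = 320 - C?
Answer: 7837243331/1510083418 ≈ 5.1899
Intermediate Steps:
F(m, A) = 214 (F(m, A) = 320 - 1*106 = 320 - 106 = 214)
-90477/(645 - 1*18074) + F(-420, -168)/(-173284) = -90477/(645 - 1*18074) + 214/(-173284) = -90477/(645 - 18074) + 214*(-1/173284) = -90477/(-17429) - 107/86642 = -90477*(-1/17429) - 107/86642 = 90477/17429 - 107/86642 = 7837243331/1510083418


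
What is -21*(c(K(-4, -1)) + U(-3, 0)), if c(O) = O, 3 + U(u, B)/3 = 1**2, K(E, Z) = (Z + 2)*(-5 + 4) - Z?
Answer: 126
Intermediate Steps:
K(E, Z) = -2 - 2*Z (K(E, Z) = (2 + Z)*(-1) - Z = (-2 - Z) - Z = -2 - 2*Z)
U(u, B) = -6 (U(u, B) = -9 + 3*1**2 = -9 + 3*1 = -9 + 3 = -6)
-21*(c(K(-4, -1)) + U(-3, 0)) = -21*((-2 - 2*(-1)) - 6) = -21*((-2 + 2) - 6) = -21*(0 - 6) = -21*(-6) = 126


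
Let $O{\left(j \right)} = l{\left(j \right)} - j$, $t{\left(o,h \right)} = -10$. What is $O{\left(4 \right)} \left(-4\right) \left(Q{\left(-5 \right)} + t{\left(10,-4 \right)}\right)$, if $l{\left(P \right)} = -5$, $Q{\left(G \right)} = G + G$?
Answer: $-720$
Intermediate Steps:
$Q{\left(G \right)} = 2 G$
$O{\left(j \right)} = -5 - j$
$O{\left(4 \right)} \left(-4\right) \left(Q{\left(-5 \right)} + t{\left(10,-4 \right)}\right) = \left(-5 - 4\right) \left(-4\right) \left(2 \left(-5\right) - 10\right) = \left(-5 - 4\right) \left(-4\right) \left(-10 - 10\right) = \left(-9\right) \left(-4\right) \left(-20\right) = 36 \left(-20\right) = -720$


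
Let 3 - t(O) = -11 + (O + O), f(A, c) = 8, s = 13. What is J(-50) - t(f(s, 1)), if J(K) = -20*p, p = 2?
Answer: -38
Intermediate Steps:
J(K) = -40 (J(K) = -20*2 = -40)
t(O) = 14 - 2*O (t(O) = 3 - (-11 + (O + O)) = 3 - (-11 + 2*O) = 3 + (11 - 2*O) = 14 - 2*O)
J(-50) - t(f(s, 1)) = -40 - (14 - 2*8) = -40 - (14 - 16) = -40 - 1*(-2) = -40 + 2 = -38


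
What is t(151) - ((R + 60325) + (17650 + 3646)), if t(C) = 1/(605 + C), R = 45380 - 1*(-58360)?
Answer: -140132915/756 ≈ -1.8536e+5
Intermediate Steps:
R = 103740 (R = 45380 + 58360 = 103740)
t(151) - ((R + 60325) + (17650 + 3646)) = 1/(605 + 151) - ((103740 + 60325) + (17650 + 3646)) = 1/756 - (164065 + 21296) = 1/756 - 1*185361 = 1/756 - 185361 = -140132915/756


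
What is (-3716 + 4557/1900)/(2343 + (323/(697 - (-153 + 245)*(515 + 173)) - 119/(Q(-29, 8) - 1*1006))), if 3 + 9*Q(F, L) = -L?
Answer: -114397377432863/72179520347260 ≈ -1.5849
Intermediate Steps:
Q(F, L) = -⅓ - L/9 (Q(F, L) = -⅓ + (-L)/9 = -⅓ - L/9)
(-3716 + 4557/1900)/(2343 + (323/(697 - (-153 + 245)*(515 + 173)) - 119/(Q(-29, 8) - 1*1006))) = (-3716 + 4557/1900)/(2343 + (323/(697 - (-153 + 245)*(515 + 173)) - 119/((-⅓ - ⅑*8) - 1*1006))) = (-3716 + 4557*(1/1900))/(2343 + (323/(697 - 92*688) - 119/((-⅓ - 8/9) - 1006))) = (-3716 + 4557/1900)/(2343 + (323/(697 - 1*63296) - 119/(-11/9 - 1006))) = -7055843/(1900*(2343 + (323/(697 - 63296) - 119/(-9065/9)))) = -7055843/(1900*(2343 + (323/(-62599) - 119*(-9/9065)))) = -7055843/(1900*(2343 + (323*(-1/62599) + 153/1295))) = -7055843/(1900*(2343 + (-323/62599 + 153/1295))) = -7055843/(1900*(2343 + 9159362/81065705)) = -7055843/(1900*189946106177/81065705) = -7055843/1900*81065705/189946106177 = -114397377432863/72179520347260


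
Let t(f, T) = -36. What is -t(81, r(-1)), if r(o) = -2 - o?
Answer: 36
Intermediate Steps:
-t(81, r(-1)) = -1*(-36) = 36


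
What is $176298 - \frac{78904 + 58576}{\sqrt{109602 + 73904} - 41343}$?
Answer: $\frac{43044224132322}{244151449} + \frac{19640 \sqrt{183506}}{244151449} \approx 1.763 \cdot 10^{5}$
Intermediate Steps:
$176298 - \frac{78904 + 58576}{\sqrt{109602 + 73904} - 41343} = 176298 - \frac{137480}{\sqrt{183506} - 41343} = 176298 - \frac{137480}{-41343 + \sqrt{183506}}$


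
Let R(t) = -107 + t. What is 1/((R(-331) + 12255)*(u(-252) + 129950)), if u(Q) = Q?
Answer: 1/1532641266 ≈ 6.5247e-10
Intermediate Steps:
1/((R(-331) + 12255)*(u(-252) + 129950)) = 1/(((-107 - 331) + 12255)*(-252 + 129950)) = 1/((-438 + 12255)*129698) = 1/(11817*129698) = 1/1532641266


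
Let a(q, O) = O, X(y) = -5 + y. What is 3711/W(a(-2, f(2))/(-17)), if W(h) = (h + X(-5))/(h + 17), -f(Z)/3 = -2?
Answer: -1050213/176 ≈ -5967.1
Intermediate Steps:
f(Z) = 6 (f(Z) = -3*(-2) = 6)
W(h) = (-10 + h)/(17 + h) (W(h) = (h + (-5 - 5))/(h + 17) = (h - 10)/(17 + h) = (-10 + h)/(17 + h))
3711/W(a(-2, f(2))/(-17)) = 3711/(((-10 + 6/(-17))/(17 + 6/(-17)))) = 3711/(((-10 + 6*(-1/17))/(17 + 6*(-1/17)))) = 3711/(((-10 - 6/17)/(17 - 6/17))) = 3711/((-176/17/(283/17))) = 3711/(((17/283)*(-176/17))) = 3711/(-176/283) = 3711*(-283/176) = -1050213/176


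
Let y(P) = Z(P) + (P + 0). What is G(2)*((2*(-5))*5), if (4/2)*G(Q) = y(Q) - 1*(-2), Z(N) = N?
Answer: -150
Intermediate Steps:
y(P) = 2*P (y(P) = P + (P + 0) = P + P = 2*P)
G(Q) = 1 + Q (G(Q) = (2*Q - 1*(-2))/2 = (2*Q + 2)/2 = (2 + 2*Q)/2 = 1 + Q)
G(2)*((2*(-5))*5) = (1 + 2)*((2*(-5))*5) = 3*(-10*5) = 3*(-50) = -150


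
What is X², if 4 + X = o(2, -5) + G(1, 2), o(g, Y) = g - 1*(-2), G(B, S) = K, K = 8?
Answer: 64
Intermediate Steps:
G(B, S) = 8
o(g, Y) = 2 + g (o(g, Y) = g + 2 = 2 + g)
X = 8 (X = -4 + ((2 + 2) + 8) = -4 + (4 + 8) = -4 + 12 = 8)
X² = 8² = 64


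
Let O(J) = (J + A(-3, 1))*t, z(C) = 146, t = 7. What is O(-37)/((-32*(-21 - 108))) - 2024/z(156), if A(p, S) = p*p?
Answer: -1047961/75336 ≈ -13.910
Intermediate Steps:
A(p, S) = p²
O(J) = 63 + 7*J (O(J) = (J + (-3)²)*7 = (J + 9)*7 = (9 + J)*7 = 63 + 7*J)
O(-37)/((-32*(-21 - 108))) - 2024/z(156) = (63 + 7*(-37))/((-32*(-21 - 108))) - 2024/146 = (63 - 259)/((-32*(-129))) - 2024*1/146 = -196/4128 - 1012/73 = -196*1/4128 - 1012/73 = -49/1032 - 1012/73 = -1047961/75336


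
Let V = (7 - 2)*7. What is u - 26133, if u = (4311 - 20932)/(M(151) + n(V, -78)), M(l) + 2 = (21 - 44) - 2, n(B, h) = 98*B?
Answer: -88947220/3403 ≈ -26138.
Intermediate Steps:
V = 35 (V = 5*7 = 35)
M(l) = -27 (M(l) = -2 + ((21 - 44) - 2) = -2 + (-23 - 2) = -2 - 25 = -27)
u = -16621/3403 (u = (4311 - 20932)/(-27 + 98*35) = -16621/(-27 + 3430) = -16621/3403 ≈ -4.8842)
u - 26133 = -16621/3403 - 26133 = -88947220/3403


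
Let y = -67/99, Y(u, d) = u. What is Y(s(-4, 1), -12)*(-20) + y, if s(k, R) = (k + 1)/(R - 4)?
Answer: -2047/99 ≈ -20.677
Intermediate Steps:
s(k, R) = (1 + k)/(-4 + R)
y = -67/99 (y = -67*1/99 = -67/99 ≈ -0.67677)
Y(s(-4, 1), -12)*(-20) + y = ((1 - 4)/(-4 + 1))*(-20) - 67/99 = (-3/(-3))*(-20) - 67/99 = -1/3*(-3)*(-20) - 67/99 = 1*(-20) - 67/99 = -20 - 67/99 = -2047/99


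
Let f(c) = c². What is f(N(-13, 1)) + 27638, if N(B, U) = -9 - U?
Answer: 27738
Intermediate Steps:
f(N(-13, 1)) + 27638 = (-9 - 1*1)² + 27638 = (-9 - 1)² + 27638 = (-10)² + 27638 = 100 + 27638 = 27738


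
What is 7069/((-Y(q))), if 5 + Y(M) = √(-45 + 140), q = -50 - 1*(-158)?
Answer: 7069/(5 - √95) ≈ -1489.2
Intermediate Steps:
q = 108 (q = -50 + 158 = 108)
Y(M) = -5 + √95 (Y(M) = -5 + √(-45 + 140) = -5 + √95)
7069/((-Y(q))) = 7069/((-(-5 + √95))) = 7069/(5 - √95)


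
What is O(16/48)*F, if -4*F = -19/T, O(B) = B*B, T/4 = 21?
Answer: 19/3024 ≈ 0.0062831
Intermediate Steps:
T = 84 (T = 4*21 = 84)
O(B) = B²
F = 19/336 (F = -(-19)/(4*84) = -¼*(-19/84) = 19/336 ≈ 0.056548)
O(16/48)*F = (16/48)²*(19/336) = (16*(1/48))²*(19/336) = (⅓)²*(19/336) = (⅑)*(19/336) = 19/3024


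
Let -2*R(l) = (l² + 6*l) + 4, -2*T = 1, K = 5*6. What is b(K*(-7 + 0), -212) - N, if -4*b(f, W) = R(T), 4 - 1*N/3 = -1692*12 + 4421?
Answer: -1525147/32 ≈ -47661.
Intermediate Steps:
K = 30
T = -½ (T = -½*1 = -½ ≈ -0.50000)
R(l) = -2 - 3*l - l²/2 (R(l) = -((l² + 6*l) + 4)/2 = -(4 + l² + 6*l)/2 = -2 - 3*l - l²/2)
N = 47661 (N = 12 - 3*(-1692*12 + 4421) = 12 - 3*(-20304 + 4421) = 12 - 3*(-15883) = 12 + 47649 = 47661)
b(f, W) = 5/32 (b(f, W) = -(-2 - 3*(-½) - (-½)²/2)/4 = -(-2 + 3/2 - ½*¼)/4 = -(-2 + 3/2 - ⅛)/4 = -¼*(-5/8) = 5/32)
b(K*(-7 + 0), -212) - N = 5/32 - 1*47661 = 5/32 - 47661 = -1525147/32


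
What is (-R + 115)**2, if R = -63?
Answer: 31684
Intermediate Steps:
(-R + 115)**2 = (-1*(-63) + 115)**2 = (63 + 115)**2 = 178**2 = 31684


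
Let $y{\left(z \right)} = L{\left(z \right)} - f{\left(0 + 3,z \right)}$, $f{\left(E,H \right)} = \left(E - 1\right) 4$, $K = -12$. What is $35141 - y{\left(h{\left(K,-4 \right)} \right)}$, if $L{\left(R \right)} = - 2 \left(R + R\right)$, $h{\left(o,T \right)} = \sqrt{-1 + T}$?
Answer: $35149 + 4 i \sqrt{5} \approx 35149.0 + 8.9443 i$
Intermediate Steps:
$f{\left(E,H \right)} = -4 + 4 E$ ($f{\left(E,H \right)} = \left(-1 + E\right) 4 = -4 + 4 E$)
$L{\left(R \right)} = - 4 R$ ($L{\left(R \right)} = - 2 \cdot 2 R = - 4 R$)
$y{\left(z \right)} = -8 - 4 z$ ($y{\left(z \right)} = - 4 z - \left(-4 + 4 \left(0 + 3\right)\right) = - 4 z - \left(-4 + 4 \cdot 3\right) = - 4 z - \left(-4 + 12\right) = - 4 z - 8 = -8 - 4 z$)
$35141 - y{\left(h{\left(K,-4 \right)} \right)} = 35141 - \left(-8 - 4 \sqrt{-1 - 4}\right) = 35141 - \left(-8 - 4 \sqrt{-5}\right) = 35141 - \left(-8 - 4 i \sqrt{5}\right) = 35141 + \left(8 + 4 i \sqrt{5}\right) = 35149 + 4 i \sqrt{5}$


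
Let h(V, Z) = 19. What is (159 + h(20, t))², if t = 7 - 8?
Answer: 31684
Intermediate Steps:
t = -1
(159 + h(20, t))² = (159 + 19)² = 178² = 31684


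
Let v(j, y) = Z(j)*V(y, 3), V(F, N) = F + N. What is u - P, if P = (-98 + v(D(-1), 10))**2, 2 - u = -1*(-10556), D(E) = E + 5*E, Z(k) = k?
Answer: -41530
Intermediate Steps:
D(E) = 6*E
v(j, y) = j*(3 + y) (v(j, y) = j*(y + 3) = j*(3 + y))
u = -10554 (u = 2 - (-1)*(-10556) = 2 - 1*10556 = 2 - 10556 = -10554)
P = 30976 (P = (-98 + (6*(-1))*(3 + 10))**2 = (-98 - 6*13)**2 = (-98 - 78)**2 = (-176)**2 = 30976)
u - P = -10554 - 1*30976 = -10554 - 30976 = -41530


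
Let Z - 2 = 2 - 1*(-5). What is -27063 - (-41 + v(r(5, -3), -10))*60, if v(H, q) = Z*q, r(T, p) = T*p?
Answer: -19203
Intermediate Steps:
Z = 9 (Z = 2 + (2 - 1*(-5)) = 2 + (2 + 5) = 2 + 7 = 9)
v(H, q) = 9*q
-27063 - (-41 + v(r(5, -3), -10))*60 = -27063 - (-41 + 9*(-10))*60 = -27063 - (-41 - 90)*60 = -27063 - (-131)*60 = -27063 - 1*(-7860) = -27063 + 7860 = -19203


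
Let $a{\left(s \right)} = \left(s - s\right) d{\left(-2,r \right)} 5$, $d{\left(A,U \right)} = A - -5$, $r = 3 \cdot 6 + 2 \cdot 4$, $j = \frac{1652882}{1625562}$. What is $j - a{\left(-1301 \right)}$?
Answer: $\frac{826441}{812781} \approx 1.0168$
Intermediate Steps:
$j = \frac{826441}{812781}$ ($j = 1652882 \cdot \frac{1}{1625562} = \frac{826441}{812781} \approx 1.0168$)
$r = 26$ ($r = 18 + 8 = 26$)
$d{\left(A,U \right)} = 5 + A$ ($d{\left(A,U \right)} = A + 5 = 5 + A$)
$a{\left(s \right)} = 0$ ($a{\left(s \right)} = \left(s - s\right) \left(5 - 2\right) 5 = 0 \cdot 3 \cdot 5 = 0 \cdot 5 = 0$)
$j - a{\left(-1301 \right)} = \frac{826441}{812781} - 0 = \frac{826441}{812781} + 0 = \frac{826441}{812781}$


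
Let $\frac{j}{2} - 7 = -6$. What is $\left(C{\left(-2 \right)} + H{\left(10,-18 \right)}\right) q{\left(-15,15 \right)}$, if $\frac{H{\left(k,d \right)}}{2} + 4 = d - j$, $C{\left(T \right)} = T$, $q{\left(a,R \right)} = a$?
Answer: $750$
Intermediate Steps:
$j = 2$ ($j = 14 + 2 \left(-6\right) = 14 - 12 = 2$)
$H{\left(k,d \right)} = -12 + 2 d$ ($H{\left(k,d \right)} = -8 + 2 \left(d - 2\right) = -8 + 2 \left(-2 + d\right) = -8 + \left(-4 + 2 d\right) = -12 + 2 d$)
$\left(C{\left(-2 \right)} + H{\left(10,-18 \right)}\right) q{\left(-15,15 \right)} = \left(-2 + \left(-12 + 2 \left(-18\right)\right)\right) \left(-15\right) = \left(-2 - 48\right) \left(-15\right) = \left(-50\right) \left(-15\right) = 750$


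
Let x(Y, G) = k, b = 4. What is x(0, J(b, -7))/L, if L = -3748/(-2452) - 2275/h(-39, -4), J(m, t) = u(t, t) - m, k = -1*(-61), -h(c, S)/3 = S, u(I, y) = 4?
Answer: -448716/1383331 ≈ -0.32437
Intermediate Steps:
h(c, S) = -3*S
k = 61
J(m, t) = 4 - m
x(Y, G) = 61
L = -1383331/7356 (L = -3748/(-2452) - 2275/((-3*(-4))) = -3748*(-1/2452) - 2275/12 = 937/613 - 2275*1/12 = 937/613 - 2275/12 = -1383331/7356 ≈ -188.05)
x(0, J(b, -7))/L = 61/(-1383331/7356) = 61*(-7356/1383331) = -448716/1383331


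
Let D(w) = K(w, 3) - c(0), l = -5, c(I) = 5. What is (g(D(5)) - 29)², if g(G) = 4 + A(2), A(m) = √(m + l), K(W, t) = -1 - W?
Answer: (25 - I*√3)² ≈ 622.0 - 86.603*I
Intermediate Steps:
A(m) = √(-5 + m) (A(m) = √(m - 5) = √(-5 + m))
D(w) = -6 - w (D(w) = (-1 - w) - 1*5 = (-1 - w) - 5 = -6 - w)
g(G) = 4 + I*√3 (g(G) = 4 + √(-5 + 2) = 4 + √(-3) = 4 + I*√3)
(g(D(5)) - 29)² = ((4 + I*√3) - 29)² = (-25 + I*√3)²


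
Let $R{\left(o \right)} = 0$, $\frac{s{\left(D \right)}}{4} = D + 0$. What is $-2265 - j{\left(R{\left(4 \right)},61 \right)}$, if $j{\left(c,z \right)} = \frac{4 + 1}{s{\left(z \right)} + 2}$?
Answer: $- \frac{557195}{246} \approx -2265.0$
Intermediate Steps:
$s{\left(D \right)} = 4 D$ ($s{\left(D \right)} = 4 \left(D + 0\right) = 4 D$)
$j{\left(c,z \right)} = \frac{5}{2 + 4 z}$ ($j{\left(c,z \right)} = \frac{4 + 1}{4 z + 2} = \frac{5}{2 + 4 z}$)
$-2265 - j{\left(R{\left(4 \right)},61 \right)} = -2265 - \frac{5}{2 \left(1 + 2 \cdot 61\right)} = -2265 - \frac{5}{2 \left(1 + 122\right)} = -2265 - \frac{5}{2 \cdot 123} = -2265 - \frac{5}{2} \cdot \frac{1}{123} = -2265 - \frac{5}{246} = - \frac{557195}{246}$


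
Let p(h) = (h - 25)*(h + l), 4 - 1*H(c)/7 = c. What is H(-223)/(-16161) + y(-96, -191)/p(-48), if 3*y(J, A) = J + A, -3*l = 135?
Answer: -12333790/109717029 ≈ -0.11241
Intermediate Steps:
l = -45 (l = -1/3*135 = -45)
H(c) = 28 - 7*c
p(h) = (-45 + h)*(-25 + h) (p(h) = (h - 25)*(h - 45) = (-25 + h)*(-45 + h) = (-45 + h)*(-25 + h))
y(J, A) = A/3 + J/3 (y(J, A) = (J + A)/3 = (A + J)/3 = A/3 + J/3)
H(-223)/(-16161) + y(-96, -191)/p(-48) = (28 - 7*(-223))/(-16161) + ((1/3)*(-191) + (1/3)*(-96))/(1125 + (-48)**2 - 70*(-48)) = (28 + 1561)*(-1/16161) + (-191/3 - 32)/(1125 + 2304 + 3360) = 1589*(-1/16161) - 287/3/6789 = -1589/16161 - 287/3*1/6789 = -1589/16161 - 287/20367 = -12333790/109717029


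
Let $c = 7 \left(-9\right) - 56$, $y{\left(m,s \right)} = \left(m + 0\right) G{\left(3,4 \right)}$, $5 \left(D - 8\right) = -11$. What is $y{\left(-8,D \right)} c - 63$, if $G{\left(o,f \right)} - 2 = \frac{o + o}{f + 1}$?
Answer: $\frac{14917}{5} \approx 2983.4$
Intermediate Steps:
$D = \frac{29}{5}$ ($D = 8 + \frac{1}{5} \left(-11\right) = 8 - \frac{11}{5} = \frac{29}{5} \approx 5.8$)
$G{\left(o,f \right)} = 2 + \frac{2 o}{1 + f}$ ($G{\left(o,f \right)} = 2 + \frac{o + o}{f + 1} = 2 + \frac{2 o}{1 + f}$)
$y{\left(m,s \right)} = \frac{16 m}{5}$ ($y{\left(m,s \right)} = \left(m + 0\right) \frac{2 \left(1 + 4 + 3\right)}{1 + 4} = m 2 \cdot \frac{1}{5} \cdot 8 = m \frac{16}{5} = \frac{16 m}{5}$)
$c = -119$ ($c = -63 - 56 = -119$)
$y{\left(-8,D \right)} c - 63 = \frac{16}{5} \left(-8\right) \left(-119\right) - 63 = \left(- \frac{128}{5}\right) \left(-119\right) - 63 = \frac{15232}{5} - 63 = \frac{14917}{5}$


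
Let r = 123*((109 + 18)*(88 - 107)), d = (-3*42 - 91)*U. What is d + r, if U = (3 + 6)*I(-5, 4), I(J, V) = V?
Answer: -304611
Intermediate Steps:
U = 36 (U = (3 + 6)*4 = 9*4 = 36)
d = -7812 (d = (-3*42 - 91)*36 = (-126 - 91)*36 = -217*36 = -7812)
r = -296799 (r = 123*(127*(-19)) = 123*(-2413) = -296799)
d + r = -7812 - 296799 = -304611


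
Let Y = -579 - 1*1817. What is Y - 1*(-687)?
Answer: -1709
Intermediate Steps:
Y = -2396 (Y = -579 - 1817 = -2396)
Y - 1*(-687) = -2396 - 1*(-687) = -2396 + 687 = -1709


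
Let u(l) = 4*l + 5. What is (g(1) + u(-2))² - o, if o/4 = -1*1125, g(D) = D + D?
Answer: 4501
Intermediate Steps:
g(D) = 2*D
u(l) = 5 + 4*l
o = -4500 (o = 4*(-1*1125) = 4*(-1125) = -4500)
(g(1) + u(-2))² - o = (2*1 + (5 + 4*(-2)))² - 1*(-4500) = (2 + (5 - 8))² + 4500 = (2 - 3)² + 4500 = (-1)² + 4500 = 1 + 4500 = 4501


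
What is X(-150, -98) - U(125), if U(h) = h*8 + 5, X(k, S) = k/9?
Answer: -3065/3 ≈ -1021.7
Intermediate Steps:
X(k, S) = k/9 (X(k, S) = k*(1/9) = k/9)
U(h) = 5 + 8*h (U(h) = 8*h + 5 = 5 + 8*h)
X(-150, -98) - U(125) = (1/9)*(-150) - (5 + 8*125) = -50/3 - (5 + 1000) = -50/3 - 1*1005 = -50/3 - 1005 = -3065/3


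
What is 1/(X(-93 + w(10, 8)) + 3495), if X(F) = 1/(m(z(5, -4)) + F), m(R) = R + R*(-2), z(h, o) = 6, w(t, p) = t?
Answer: 89/311054 ≈ 0.00028612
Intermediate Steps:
m(R) = -R (m(R) = R - 2*R = -R)
X(F) = 1/(-6 + F) (X(F) = 1/(-1*6 + F) = 1/(-6 + F))
1/(X(-93 + w(10, 8)) + 3495) = 1/(1/(-6 + (-93 + 10)) + 3495) = 1/(1/(-6 - 83) + 3495) = 1/(1/(-89) + 3495) = 1/(-1/89 + 3495) = 1/(311054/89) = 89/311054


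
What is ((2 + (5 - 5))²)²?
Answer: 16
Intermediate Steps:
((2 + (5 - 5))²)² = ((2 + 0)²)² = (2²)² = 4² = 16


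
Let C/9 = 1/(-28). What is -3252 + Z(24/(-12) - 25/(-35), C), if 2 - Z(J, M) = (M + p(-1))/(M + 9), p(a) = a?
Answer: -789713/243 ≈ -3249.8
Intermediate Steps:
C = -9/28 (C = 9/(-28) = 9*(-1/28) = -9/28 ≈ -0.32143)
Z(J, M) = 2 - (-1 + M)/(9 + M) (Z(J, M) = 2 - (M - 1)/(M + 9) = 2 - (-1 + M)/(9 + M))
-3252 + Z(24/(-12) - 25/(-35), C) = -3252 + (19 - 9/28)/(9 - 9/28) = -3252 + (523/28)/(243/28) = -3252 + (28/243)*(523/28) = -3252 + 523/243 = -789713/243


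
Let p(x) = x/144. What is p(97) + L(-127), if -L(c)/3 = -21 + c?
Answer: 64033/144 ≈ 444.67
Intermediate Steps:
p(x) = x/144 (p(x) = x*(1/144) = x/144)
L(c) = 63 - 3*c (L(c) = -3*(-21 + c) = 63 - 3*c)
p(97) + L(-127) = (1/144)*97 + (63 - 3*(-127)) = 97/144 + (63 + 381) = 97/144 + 444 = 64033/144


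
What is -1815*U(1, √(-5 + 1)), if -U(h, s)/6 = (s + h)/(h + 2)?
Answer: 3630 + 7260*I ≈ 3630.0 + 7260.0*I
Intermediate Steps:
U(h, s) = -6*(h + s)/(2 + h) (U(h, s) = -6*(s + h)/(h + 2) = -6*(h + s)/(2 + h))
-1815*U(1, √(-5 + 1)) = -10890*(-1*1 - √(-5 + 1))/(2 + 1) = -10890*(-1 - √(-4))/3 = -10890*(-1 - 2*I)/3 = -1815*(-2 - 4*I) = 3630 + 7260*I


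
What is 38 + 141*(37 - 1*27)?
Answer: 1448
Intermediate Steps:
38 + 141*(37 - 1*27) = 38 + 141*(37 - 27) = 38 + 141*10 = 38 + 1410 = 1448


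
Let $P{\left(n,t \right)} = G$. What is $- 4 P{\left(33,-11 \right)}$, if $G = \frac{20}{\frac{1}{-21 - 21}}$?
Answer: $3360$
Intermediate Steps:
$G = -840$ ($G = \frac{20}{\frac{1}{-42}} = \frac{20}{- \frac{1}{42}} = 20 \left(-42\right) = -840$)
$P{\left(n,t \right)} = -840$
$- 4 P{\left(33,-11 \right)} = \left(-4\right) \left(-840\right) = 3360$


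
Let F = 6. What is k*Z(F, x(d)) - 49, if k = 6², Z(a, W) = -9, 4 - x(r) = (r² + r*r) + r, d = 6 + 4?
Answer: -373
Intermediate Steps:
d = 10
x(r) = 4 - r - 2*r² (x(r) = 4 - ((r² + r*r) + r) = 4 - ((r² + r²) + r) = 4 - (2*r² + r) = 4 - (r + 2*r²) = 4 + (-r - 2*r²) = 4 - r - 2*r²)
k = 36
k*Z(F, x(d)) - 49 = 36*(-9) - 49 = -324 - 49 = -373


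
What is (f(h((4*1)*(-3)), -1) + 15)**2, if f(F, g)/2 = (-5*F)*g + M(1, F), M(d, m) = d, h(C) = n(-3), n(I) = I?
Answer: 169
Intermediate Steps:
h(C) = -3
f(F, g) = 2 - 10*F*g (f(F, g) = 2*((-5*F)*g + 1) = 2*(-5*F*g + 1) = 2*(1 - 5*F*g) = 2 - 10*F*g)
(f(h((4*1)*(-3)), -1) + 15)**2 = ((2 - 10*(-3)*(-1)) + 15)**2 = ((2 - 30) + 15)**2 = (-28 + 15)**2 = (-13)**2 = 169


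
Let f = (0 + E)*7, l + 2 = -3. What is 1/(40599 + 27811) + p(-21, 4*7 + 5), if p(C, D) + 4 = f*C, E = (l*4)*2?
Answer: 401977161/68410 ≈ 5876.0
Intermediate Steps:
l = -5 (l = -2 - 3 = -5)
E = -40 (E = -5*4*2 = -20*2 = -40)
f = -280 (f = (0 - 40)*7 = -40*7 = -280)
p(C, D) = -4 - 280*C
1/(40599 + 27811) + p(-21, 4*7 + 5) = 1/(40599 + 27811) + (-4 - 280*(-21)) = 1/68410 + (-4 + 5880) = 1/68410 + 5876 = 401977161/68410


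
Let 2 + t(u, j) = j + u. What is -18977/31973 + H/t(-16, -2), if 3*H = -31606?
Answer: 504700009/959190 ≈ 526.17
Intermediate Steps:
H = -31606/3 (H = (1/3)*(-31606) = -31606/3 ≈ -10535.)
t(u, j) = -2 + j + u (t(u, j) = -2 + (j + u) = -2 + j + u)
-18977/31973 + H/t(-16, -2) = -18977/31973 - 31606/(3*(-2 - 2 - 16)) = -18977*1/31973 - 31606/3/(-20) = -18977/31973 - 31606/3*(-1/20) = -18977/31973 + 15803/30 = 504700009/959190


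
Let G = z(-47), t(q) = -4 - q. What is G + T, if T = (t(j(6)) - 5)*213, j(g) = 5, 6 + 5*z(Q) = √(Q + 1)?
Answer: -14916/5 + I*√46/5 ≈ -2983.2 + 1.3565*I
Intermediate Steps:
z(Q) = -6/5 + √(1 + Q)/5 (z(Q) = -6/5 + √(Q + 1)/5 = -6/5 + √(1 + Q)/5)
G = -6/5 + I*√46/5 (G = -6/5 + √(1 - 47)/5 = -6/5 + √(-46)/5 = -6/5 + (I*√46)/5 = -6/5 + I*√46/5 ≈ -1.2 + 1.3565*I)
T = -2982 (T = ((-4 - 1*5) - 5)*213 = ((-4 - 5) - 5)*213 = (-9 - 5)*213 = -14*213 = -2982)
G + T = (-6/5 + I*√46/5) - 2982 = -14916/5 + I*√46/5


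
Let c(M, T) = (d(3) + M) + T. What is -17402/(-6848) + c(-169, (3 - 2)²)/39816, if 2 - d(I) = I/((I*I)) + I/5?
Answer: 648501443/255618720 ≈ 2.5370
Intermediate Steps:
d(I) = 2 - 1/I - I/5 (d(I) = 2 - (I/((I*I)) + I/5) = 2 - (I/(I²) + I*(⅕)) = 2 - (I/I² + I/5) = 2 - (1/I + I/5) = 2 + (-1/I - I/5) = 2 - 1/I - I/5)
c(M, T) = 16/15 + M + T (c(M, T) = ((2 - 1/3 - ⅕*3) + M) + T = ((2 - 1*⅓ - ⅗) + M) + T = ((2 - ⅓ - ⅗) + M) + T = (16/15 + M) + T = 16/15 + M + T)
-17402/(-6848) + c(-169, (3 - 2)²)/39816 = -17402/(-6848) + (16/15 - 169 + (3 - 2)²)/39816 = -17402*(-1/6848) + (16/15 - 169 + 1²)*(1/39816) = 8701/3424 + (16/15 - 169 + 1)*(1/39816) = 8701/3424 - 2504/15*1/39816 = 8701/3424 - 313/74655 = 648501443/255618720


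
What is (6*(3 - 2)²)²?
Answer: 36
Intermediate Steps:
(6*(3 - 2)²)² = (6*1²)² = (6*1)² = 6² = 36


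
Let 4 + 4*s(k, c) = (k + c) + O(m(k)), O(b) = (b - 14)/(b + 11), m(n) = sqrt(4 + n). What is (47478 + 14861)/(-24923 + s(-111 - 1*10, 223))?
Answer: 249356*(-3*sqrt(13) + 11*I)/(-1095548*I + 298779*sqrt(13)) ≈ -2.5037 - 2.8563e-5*I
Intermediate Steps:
O(b) = (-14 + b)/(11 + b)
s(k, c) = -1 + c/4 + k/4 + (-14 + sqrt(4 + k))/(4*(11 + sqrt(4 + k))) (s(k, c) = -1 + ((k + c) + (-14 + sqrt(4 + k))/(11 + sqrt(4 + k)))/4 = -1 + ((c + k) + (-14 + sqrt(4 + k))/(11 + sqrt(4 + k)))/4 = -1 + (c + k + (-14 + sqrt(4 + k))/(11 + sqrt(4 + k)))/4 = -1 + (c/4 + k/4 + (-14 + sqrt(4 + k))/(4*(11 + sqrt(4 + k)))) = -1 + c/4 + k/4 + (-14 + sqrt(4 + k))/(4*(11 + sqrt(4 + k))))
(47478 + 14861)/(-24923 + s(-111 - 1*10, 223)) = (47478 + 14861)/(-24923 + (-14 + sqrt(4 + (-111 - 1*10)) + (11 + sqrt(4 + (-111 - 1*10)))*(-4 + 223 + (-111 - 1*10)))/(4*(11 + sqrt(4 + (-111 - 1*10))))) = 62339/(-24923 + (-14 + sqrt(4 + (-111 - 10)) + (11 + sqrt(4 + (-111 - 10)))*(-4 + 223 + (-111 - 10)))/(4*(11 + sqrt(4 + (-111 - 10))))) = 62339/(-24923 + (-14 + sqrt(4 - 121) + (11 + sqrt(4 - 121))*(-4 + 223 - 121))/(4*(11 + sqrt(4 - 121)))) = 62339/(-24923 + (-14 + sqrt(-117) + (11 + sqrt(-117))*98)/(4*(11 + sqrt(-117)))) = 62339/(-24923 + (-14 + 3*I*sqrt(13) + (11 + 3*I*sqrt(13))*98)/(4*(11 + 3*I*sqrt(13)))) = 62339/(-24923 + (-14 + 3*I*sqrt(13) + (1078 + 294*I*sqrt(13)))/(4*(11 + 3*I*sqrt(13)))) = 62339/(-24923 + (1064 + 297*I*sqrt(13))/(4*(11 + 3*I*sqrt(13))))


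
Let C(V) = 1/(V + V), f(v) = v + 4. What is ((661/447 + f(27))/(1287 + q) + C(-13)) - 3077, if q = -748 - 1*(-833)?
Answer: -876146114/284739 ≈ -3077.0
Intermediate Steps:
q = 85 (q = -748 + 833 = 85)
f(v) = 4 + v
C(V) = 1/(2*V)
((661/447 + f(27))/(1287 + q) + C(-13)) - 3077 = ((661/447 + (4 + 27))/(1287 + 85) + (1/2)/(-13)) - 3077 = ((661*(1/447) + 31)/1372 + (1/2)*(-1/13)) - 3077 = ((661/447 + 31)*(1/1372) - 1/26) - 3077 = ((14518/447)*(1/1372) - 1/26) - 3077 = (1037/43806 - 1/26) - 3077 = -4211/284739 - 3077 = -876146114/284739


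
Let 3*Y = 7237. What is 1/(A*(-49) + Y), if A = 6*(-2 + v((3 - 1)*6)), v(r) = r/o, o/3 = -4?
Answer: 3/9883 ≈ 0.00030355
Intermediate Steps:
Y = 7237/3 (Y = (1/3)*7237 = 7237/3 ≈ 2412.3)
o = -12 (o = 3*(-4) = -12)
v(r) = -r/12 (v(r) = r/(-12) = r*(-1/12) = -r/12)
A = -18 (A = 6*(-2 - (3 - 1)*6/12) = 6*(-2 - 6/6) = 6*(-2 - 1/12*12) = 6*(-2 - 1) = 6*(-3) = -18)
1/(A*(-49) + Y) = 1/(-18*(-49) + 7237/3) = 1/(882 + 7237/3) = 1/(9883/3) = 3/9883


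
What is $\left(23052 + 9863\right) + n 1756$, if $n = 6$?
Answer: $43451$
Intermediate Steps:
$\left(23052 + 9863\right) + n 1756 = \left(23052 + 9863\right) + 6 \cdot 1756 = 32915 + 10536 = 43451$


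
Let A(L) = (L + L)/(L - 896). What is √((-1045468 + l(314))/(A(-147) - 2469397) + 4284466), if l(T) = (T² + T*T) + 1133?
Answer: √4793642424786951787303/33449101 ≈ 2069.9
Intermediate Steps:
l(T) = 1133 + 2*T² (l(T) = (T² + T²) + 1133 = 2*T² + 1133 = 1133 + 2*T²)
A(L) = 2*L/(-896 + L) (A(L) = (2*L)/(-896 + L) = 2*L/(-896 + L))
√((-1045468 + l(314))/(A(-147) - 2469397) + 4284466) = √((-1045468 + (1133 + 2*314²))/(2*(-147)/(-896 - 147) - 2469397) + 4284466) = √((-1045468 + (1133 + 2*98596))/(2*(-147)/(-1043) - 2469397) + 4284466) = √((-1045468 + (1133 + 197192))/(2*(-147)*(-1/1043) - 2469397) + 4284466) = √((-1045468 + 198325)/(42/149 - 2469397) + 4284466) = √(-847143/(-367940111/149) + 4284466) = √(-847143*(-149/367940111) + 4284466) = √(11474937/33449101 + 4284466) = √(143311547440003/33449101) = √4793642424786951787303/33449101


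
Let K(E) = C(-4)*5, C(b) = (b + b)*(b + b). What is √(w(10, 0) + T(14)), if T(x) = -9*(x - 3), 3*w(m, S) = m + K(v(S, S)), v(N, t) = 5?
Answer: √11 ≈ 3.3166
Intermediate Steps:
C(b) = 4*b² (C(b) = (2*b)*(2*b) = 4*b²)
K(E) = 320 (K(E) = (4*(-4)²)*5 = (4*16)*5 = 64*5 = 320)
w(m, S) = 320/3 + m/3 (w(m, S) = (m + 320)/3 = (320 + m)/3 = 320/3 + m/3)
T(x) = 27 - 9*x (T(x) = -9*(-3 + x) = 27 - 9*x)
√(w(10, 0) + T(14)) = √((320/3 + (⅓)*10) + (27 - 9*14)) = √((320/3 + 10/3) + (27 - 126)) = √(110 - 99) = √11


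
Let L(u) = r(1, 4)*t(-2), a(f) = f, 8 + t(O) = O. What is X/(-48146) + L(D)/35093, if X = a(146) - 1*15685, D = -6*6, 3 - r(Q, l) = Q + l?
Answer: 28751213/88925662 ≈ 0.32332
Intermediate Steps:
t(O) = -8 + O
r(Q, l) = 3 - Q - l (r(Q, l) = 3 - (Q + l) = 3 + (-Q - l) = 3 - Q - l)
D = -36
L(u) = 20 (L(u) = (3 - 1*1 - 1*4)*(-8 - 2) = (3 - 1 - 4)*(-10) = -2*(-10) = 20)
X = -15539 (X = 146 - 1*15685 = 146 - 15685 = -15539)
X/(-48146) + L(D)/35093 = -15539/(-48146) + 20/35093 = -15539*(-1/48146) + 20*(1/35093) = 15539/48146 + 20/35093 = 28751213/88925662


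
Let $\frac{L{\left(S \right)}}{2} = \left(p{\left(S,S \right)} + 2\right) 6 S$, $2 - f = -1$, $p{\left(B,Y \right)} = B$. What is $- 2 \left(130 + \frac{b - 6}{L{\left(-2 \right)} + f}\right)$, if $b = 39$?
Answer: $-282$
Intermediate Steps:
$f = 3$ ($f = 2 - -1 = 2 + 1 = 3$)
$L{\left(S \right)} = 12 S \left(2 + S\right)$ ($L{\left(S \right)} = 2 \left(S + 2\right) 6 S = 2 \left(2 + S\right) 6 S = 2 \cdot 6 S \left(2 + S\right) = 12 S \left(2 + S\right)$)
$- 2 \left(130 + \frac{b - 6}{L{\left(-2 \right)} + f}\right) = - 2 \left(130 + \frac{39 - 6}{12 \left(-2\right) \left(2 - 2\right) + 3}\right) = - 2 \left(130 + \frac{33}{12 \left(-2\right) 0 + 3}\right) = - 2 \left(130 + \frac{33}{0 + 3}\right) = - 2 \left(130 + \frac{33}{3}\right) = - 2 \left(130 + 33 \cdot \frac{1}{3}\right) = - 2 \left(130 + 11\right) = \left(-2\right) 141 = -282$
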